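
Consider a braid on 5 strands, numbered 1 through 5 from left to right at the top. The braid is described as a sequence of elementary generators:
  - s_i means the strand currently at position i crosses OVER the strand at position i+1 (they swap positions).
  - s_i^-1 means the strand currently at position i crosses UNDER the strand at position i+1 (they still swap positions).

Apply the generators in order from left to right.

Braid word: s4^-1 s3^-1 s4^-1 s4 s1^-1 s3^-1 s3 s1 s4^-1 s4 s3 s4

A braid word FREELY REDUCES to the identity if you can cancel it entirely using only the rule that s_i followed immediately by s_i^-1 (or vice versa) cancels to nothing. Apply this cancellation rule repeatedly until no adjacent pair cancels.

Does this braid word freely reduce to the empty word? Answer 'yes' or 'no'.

Answer: yes

Derivation:
Gen 1 (s4^-1): push. Stack: [s4^-1]
Gen 2 (s3^-1): push. Stack: [s4^-1 s3^-1]
Gen 3 (s4^-1): push. Stack: [s4^-1 s3^-1 s4^-1]
Gen 4 (s4): cancels prior s4^-1. Stack: [s4^-1 s3^-1]
Gen 5 (s1^-1): push. Stack: [s4^-1 s3^-1 s1^-1]
Gen 6 (s3^-1): push. Stack: [s4^-1 s3^-1 s1^-1 s3^-1]
Gen 7 (s3): cancels prior s3^-1. Stack: [s4^-1 s3^-1 s1^-1]
Gen 8 (s1): cancels prior s1^-1. Stack: [s4^-1 s3^-1]
Gen 9 (s4^-1): push. Stack: [s4^-1 s3^-1 s4^-1]
Gen 10 (s4): cancels prior s4^-1. Stack: [s4^-1 s3^-1]
Gen 11 (s3): cancels prior s3^-1. Stack: [s4^-1]
Gen 12 (s4): cancels prior s4^-1. Stack: []
Reduced word: (empty)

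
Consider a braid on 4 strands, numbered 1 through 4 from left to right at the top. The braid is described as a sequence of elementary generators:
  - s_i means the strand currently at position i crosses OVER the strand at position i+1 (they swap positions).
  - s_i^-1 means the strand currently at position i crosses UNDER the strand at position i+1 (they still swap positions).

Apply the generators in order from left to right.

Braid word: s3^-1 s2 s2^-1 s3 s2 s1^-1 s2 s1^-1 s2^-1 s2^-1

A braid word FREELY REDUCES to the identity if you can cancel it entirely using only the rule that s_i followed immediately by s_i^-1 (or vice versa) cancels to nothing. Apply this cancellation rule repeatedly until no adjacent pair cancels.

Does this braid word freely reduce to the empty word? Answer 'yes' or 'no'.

Gen 1 (s3^-1): push. Stack: [s3^-1]
Gen 2 (s2): push. Stack: [s3^-1 s2]
Gen 3 (s2^-1): cancels prior s2. Stack: [s3^-1]
Gen 4 (s3): cancels prior s3^-1. Stack: []
Gen 5 (s2): push. Stack: [s2]
Gen 6 (s1^-1): push. Stack: [s2 s1^-1]
Gen 7 (s2): push. Stack: [s2 s1^-1 s2]
Gen 8 (s1^-1): push. Stack: [s2 s1^-1 s2 s1^-1]
Gen 9 (s2^-1): push. Stack: [s2 s1^-1 s2 s1^-1 s2^-1]
Gen 10 (s2^-1): push. Stack: [s2 s1^-1 s2 s1^-1 s2^-1 s2^-1]
Reduced word: s2 s1^-1 s2 s1^-1 s2^-1 s2^-1

Answer: no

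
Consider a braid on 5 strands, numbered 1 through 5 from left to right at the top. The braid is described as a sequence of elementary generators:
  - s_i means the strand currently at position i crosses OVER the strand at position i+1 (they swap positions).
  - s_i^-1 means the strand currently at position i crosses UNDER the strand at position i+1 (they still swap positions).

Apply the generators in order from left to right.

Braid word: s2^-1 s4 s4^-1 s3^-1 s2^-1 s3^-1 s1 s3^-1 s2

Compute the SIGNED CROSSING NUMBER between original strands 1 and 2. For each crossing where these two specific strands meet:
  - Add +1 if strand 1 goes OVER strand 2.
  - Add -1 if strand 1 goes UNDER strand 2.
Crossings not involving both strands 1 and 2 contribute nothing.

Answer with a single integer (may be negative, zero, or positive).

Gen 1: crossing 2x3. Both 1&2? no. Sum: 0
Gen 2: crossing 4x5. Both 1&2? no. Sum: 0
Gen 3: crossing 5x4. Both 1&2? no. Sum: 0
Gen 4: crossing 2x4. Both 1&2? no. Sum: 0
Gen 5: crossing 3x4. Both 1&2? no. Sum: 0
Gen 6: crossing 3x2. Both 1&2? no. Sum: 0
Gen 7: crossing 1x4. Both 1&2? no. Sum: 0
Gen 8: crossing 2x3. Both 1&2? no. Sum: 0
Gen 9: crossing 1x3. Both 1&2? no. Sum: 0

Answer: 0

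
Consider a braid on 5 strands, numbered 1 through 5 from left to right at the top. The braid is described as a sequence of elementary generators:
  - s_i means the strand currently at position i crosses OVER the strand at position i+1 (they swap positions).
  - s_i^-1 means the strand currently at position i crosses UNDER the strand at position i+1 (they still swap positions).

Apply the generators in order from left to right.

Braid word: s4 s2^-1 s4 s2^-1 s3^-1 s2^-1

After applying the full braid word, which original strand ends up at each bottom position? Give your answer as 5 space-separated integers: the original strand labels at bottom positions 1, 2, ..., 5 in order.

Gen 1 (s4): strand 4 crosses over strand 5. Perm now: [1 2 3 5 4]
Gen 2 (s2^-1): strand 2 crosses under strand 3. Perm now: [1 3 2 5 4]
Gen 3 (s4): strand 5 crosses over strand 4. Perm now: [1 3 2 4 5]
Gen 4 (s2^-1): strand 3 crosses under strand 2. Perm now: [1 2 3 4 5]
Gen 5 (s3^-1): strand 3 crosses under strand 4. Perm now: [1 2 4 3 5]
Gen 6 (s2^-1): strand 2 crosses under strand 4. Perm now: [1 4 2 3 5]

Answer: 1 4 2 3 5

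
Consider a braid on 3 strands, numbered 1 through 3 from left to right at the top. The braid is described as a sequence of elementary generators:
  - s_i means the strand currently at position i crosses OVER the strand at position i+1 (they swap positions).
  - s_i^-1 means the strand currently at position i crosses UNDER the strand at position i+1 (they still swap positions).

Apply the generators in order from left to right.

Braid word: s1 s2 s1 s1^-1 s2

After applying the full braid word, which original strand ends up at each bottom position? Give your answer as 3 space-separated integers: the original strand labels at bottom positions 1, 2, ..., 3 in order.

Answer: 2 1 3

Derivation:
Gen 1 (s1): strand 1 crosses over strand 2. Perm now: [2 1 3]
Gen 2 (s2): strand 1 crosses over strand 3. Perm now: [2 3 1]
Gen 3 (s1): strand 2 crosses over strand 3. Perm now: [3 2 1]
Gen 4 (s1^-1): strand 3 crosses under strand 2. Perm now: [2 3 1]
Gen 5 (s2): strand 3 crosses over strand 1. Perm now: [2 1 3]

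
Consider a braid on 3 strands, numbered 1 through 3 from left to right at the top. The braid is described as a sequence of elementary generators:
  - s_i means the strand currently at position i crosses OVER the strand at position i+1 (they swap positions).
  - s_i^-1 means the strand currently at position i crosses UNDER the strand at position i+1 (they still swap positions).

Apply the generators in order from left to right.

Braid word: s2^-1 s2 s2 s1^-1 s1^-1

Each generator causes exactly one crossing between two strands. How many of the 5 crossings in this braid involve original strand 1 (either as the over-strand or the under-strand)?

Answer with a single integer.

Answer: 2

Derivation:
Gen 1: crossing 2x3. Involves strand 1? no. Count so far: 0
Gen 2: crossing 3x2. Involves strand 1? no. Count so far: 0
Gen 3: crossing 2x3. Involves strand 1? no. Count so far: 0
Gen 4: crossing 1x3. Involves strand 1? yes. Count so far: 1
Gen 5: crossing 3x1. Involves strand 1? yes. Count so far: 2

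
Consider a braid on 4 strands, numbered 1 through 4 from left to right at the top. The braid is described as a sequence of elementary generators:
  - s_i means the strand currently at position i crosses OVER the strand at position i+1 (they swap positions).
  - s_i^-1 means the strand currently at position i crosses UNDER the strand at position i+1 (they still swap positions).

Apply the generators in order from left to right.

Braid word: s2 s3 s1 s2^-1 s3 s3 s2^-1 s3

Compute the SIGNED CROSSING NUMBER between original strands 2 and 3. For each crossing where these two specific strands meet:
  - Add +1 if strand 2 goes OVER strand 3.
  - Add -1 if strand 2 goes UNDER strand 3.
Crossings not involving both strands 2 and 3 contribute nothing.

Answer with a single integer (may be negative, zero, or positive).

Answer: 1

Derivation:
Gen 1: 2 over 3. Both 2&3? yes. Contrib: +1. Sum: 1
Gen 2: crossing 2x4. Both 2&3? no. Sum: 1
Gen 3: crossing 1x3. Both 2&3? no. Sum: 1
Gen 4: crossing 1x4. Both 2&3? no. Sum: 1
Gen 5: crossing 1x2. Both 2&3? no. Sum: 1
Gen 6: crossing 2x1. Both 2&3? no. Sum: 1
Gen 7: crossing 4x1. Both 2&3? no. Sum: 1
Gen 8: crossing 4x2. Both 2&3? no. Sum: 1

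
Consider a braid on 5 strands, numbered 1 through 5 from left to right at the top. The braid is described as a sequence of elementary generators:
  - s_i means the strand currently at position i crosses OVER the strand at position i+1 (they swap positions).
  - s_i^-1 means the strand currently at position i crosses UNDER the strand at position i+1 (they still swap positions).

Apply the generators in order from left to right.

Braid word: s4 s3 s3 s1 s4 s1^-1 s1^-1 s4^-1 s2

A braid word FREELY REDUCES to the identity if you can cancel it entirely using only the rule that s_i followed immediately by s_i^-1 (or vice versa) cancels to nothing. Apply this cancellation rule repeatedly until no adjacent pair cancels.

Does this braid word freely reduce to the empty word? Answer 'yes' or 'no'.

Answer: no

Derivation:
Gen 1 (s4): push. Stack: [s4]
Gen 2 (s3): push. Stack: [s4 s3]
Gen 3 (s3): push. Stack: [s4 s3 s3]
Gen 4 (s1): push. Stack: [s4 s3 s3 s1]
Gen 5 (s4): push. Stack: [s4 s3 s3 s1 s4]
Gen 6 (s1^-1): push. Stack: [s4 s3 s3 s1 s4 s1^-1]
Gen 7 (s1^-1): push. Stack: [s4 s3 s3 s1 s4 s1^-1 s1^-1]
Gen 8 (s4^-1): push. Stack: [s4 s3 s3 s1 s4 s1^-1 s1^-1 s4^-1]
Gen 9 (s2): push. Stack: [s4 s3 s3 s1 s4 s1^-1 s1^-1 s4^-1 s2]
Reduced word: s4 s3 s3 s1 s4 s1^-1 s1^-1 s4^-1 s2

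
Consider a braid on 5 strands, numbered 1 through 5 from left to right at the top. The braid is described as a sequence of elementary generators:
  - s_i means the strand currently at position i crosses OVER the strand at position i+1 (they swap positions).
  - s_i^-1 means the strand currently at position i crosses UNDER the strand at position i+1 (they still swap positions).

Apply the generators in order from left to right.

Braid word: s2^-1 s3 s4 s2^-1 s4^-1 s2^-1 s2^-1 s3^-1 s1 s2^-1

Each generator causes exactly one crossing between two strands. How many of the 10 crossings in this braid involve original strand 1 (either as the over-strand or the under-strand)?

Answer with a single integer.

Gen 1: crossing 2x3. Involves strand 1? no. Count so far: 0
Gen 2: crossing 2x4. Involves strand 1? no. Count so far: 0
Gen 3: crossing 2x5. Involves strand 1? no. Count so far: 0
Gen 4: crossing 3x4. Involves strand 1? no. Count so far: 0
Gen 5: crossing 5x2. Involves strand 1? no. Count so far: 0
Gen 6: crossing 4x3. Involves strand 1? no. Count so far: 0
Gen 7: crossing 3x4. Involves strand 1? no. Count so far: 0
Gen 8: crossing 3x2. Involves strand 1? no. Count so far: 0
Gen 9: crossing 1x4. Involves strand 1? yes. Count so far: 1
Gen 10: crossing 1x2. Involves strand 1? yes. Count so far: 2

Answer: 2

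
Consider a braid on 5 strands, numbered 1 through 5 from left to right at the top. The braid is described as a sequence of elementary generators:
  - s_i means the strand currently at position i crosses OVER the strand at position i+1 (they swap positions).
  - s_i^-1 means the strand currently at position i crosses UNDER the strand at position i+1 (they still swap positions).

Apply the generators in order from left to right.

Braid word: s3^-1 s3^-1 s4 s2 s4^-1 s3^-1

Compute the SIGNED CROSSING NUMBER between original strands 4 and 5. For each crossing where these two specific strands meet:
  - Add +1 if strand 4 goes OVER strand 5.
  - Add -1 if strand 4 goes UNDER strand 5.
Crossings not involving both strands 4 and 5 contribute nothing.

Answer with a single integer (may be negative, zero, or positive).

Gen 1: crossing 3x4. Both 4&5? no. Sum: 0
Gen 2: crossing 4x3. Both 4&5? no. Sum: 0
Gen 3: 4 over 5. Both 4&5? yes. Contrib: +1. Sum: 1
Gen 4: crossing 2x3. Both 4&5? no. Sum: 1
Gen 5: 5 under 4. Both 4&5? yes. Contrib: +1. Sum: 2
Gen 6: crossing 2x4. Both 4&5? no. Sum: 2

Answer: 2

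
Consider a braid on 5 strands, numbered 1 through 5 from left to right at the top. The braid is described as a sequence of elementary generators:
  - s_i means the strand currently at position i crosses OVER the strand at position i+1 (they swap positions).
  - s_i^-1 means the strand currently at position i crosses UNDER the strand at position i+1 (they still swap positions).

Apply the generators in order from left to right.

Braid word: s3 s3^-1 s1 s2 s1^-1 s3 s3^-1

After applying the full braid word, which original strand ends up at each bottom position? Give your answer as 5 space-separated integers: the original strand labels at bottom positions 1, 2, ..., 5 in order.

Answer: 3 2 1 4 5

Derivation:
Gen 1 (s3): strand 3 crosses over strand 4. Perm now: [1 2 4 3 5]
Gen 2 (s3^-1): strand 4 crosses under strand 3. Perm now: [1 2 3 4 5]
Gen 3 (s1): strand 1 crosses over strand 2. Perm now: [2 1 3 4 5]
Gen 4 (s2): strand 1 crosses over strand 3. Perm now: [2 3 1 4 5]
Gen 5 (s1^-1): strand 2 crosses under strand 3. Perm now: [3 2 1 4 5]
Gen 6 (s3): strand 1 crosses over strand 4. Perm now: [3 2 4 1 5]
Gen 7 (s3^-1): strand 4 crosses under strand 1. Perm now: [3 2 1 4 5]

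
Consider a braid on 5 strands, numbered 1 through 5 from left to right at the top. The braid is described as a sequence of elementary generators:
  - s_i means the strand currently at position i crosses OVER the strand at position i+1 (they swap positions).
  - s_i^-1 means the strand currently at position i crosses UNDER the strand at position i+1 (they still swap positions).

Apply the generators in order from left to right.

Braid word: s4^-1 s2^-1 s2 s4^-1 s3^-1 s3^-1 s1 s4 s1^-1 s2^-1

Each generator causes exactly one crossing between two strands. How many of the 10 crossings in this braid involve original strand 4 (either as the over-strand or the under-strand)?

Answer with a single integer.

Answer: 5

Derivation:
Gen 1: crossing 4x5. Involves strand 4? yes. Count so far: 1
Gen 2: crossing 2x3. Involves strand 4? no. Count so far: 1
Gen 3: crossing 3x2. Involves strand 4? no. Count so far: 1
Gen 4: crossing 5x4. Involves strand 4? yes. Count so far: 2
Gen 5: crossing 3x4. Involves strand 4? yes. Count so far: 3
Gen 6: crossing 4x3. Involves strand 4? yes. Count so far: 4
Gen 7: crossing 1x2. Involves strand 4? no. Count so far: 4
Gen 8: crossing 4x5. Involves strand 4? yes. Count so far: 5
Gen 9: crossing 2x1. Involves strand 4? no. Count so far: 5
Gen 10: crossing 2x3. Involves strand 4? no. Count so far: 5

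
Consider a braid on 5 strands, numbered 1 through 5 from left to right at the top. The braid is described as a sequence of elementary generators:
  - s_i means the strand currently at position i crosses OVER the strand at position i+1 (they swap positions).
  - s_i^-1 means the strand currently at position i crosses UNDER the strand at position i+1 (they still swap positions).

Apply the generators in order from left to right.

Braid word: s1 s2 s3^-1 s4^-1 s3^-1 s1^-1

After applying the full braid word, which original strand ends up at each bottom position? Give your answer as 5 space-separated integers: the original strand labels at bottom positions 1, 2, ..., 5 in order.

Answer: 3 2 5 4 1

Derivation:
Gen 1 (s1): strand 1 crosses over strand 2. Perm now: [2 1 3 4 5]
Gen 2 (s2): strand 1 crosses over strand 3. Perm now: [2 3 1 4 5]
Gen 3 (s3^-1): strand 1 crosses under strand 4. Perm now: [2 3 4 1 5]
Gen 4 (s4^-1): strand 1 crosses under strand 5. Perm now: [2 3 4 5 1]
Gen 5 (s3^-1): strand 4 crosses under strand 5. Perm now: [2 3 5 4 1]
Gen 6 (s1^-1): strand 2 crosses under strand 3. Perm now: [3 2 5 4 1]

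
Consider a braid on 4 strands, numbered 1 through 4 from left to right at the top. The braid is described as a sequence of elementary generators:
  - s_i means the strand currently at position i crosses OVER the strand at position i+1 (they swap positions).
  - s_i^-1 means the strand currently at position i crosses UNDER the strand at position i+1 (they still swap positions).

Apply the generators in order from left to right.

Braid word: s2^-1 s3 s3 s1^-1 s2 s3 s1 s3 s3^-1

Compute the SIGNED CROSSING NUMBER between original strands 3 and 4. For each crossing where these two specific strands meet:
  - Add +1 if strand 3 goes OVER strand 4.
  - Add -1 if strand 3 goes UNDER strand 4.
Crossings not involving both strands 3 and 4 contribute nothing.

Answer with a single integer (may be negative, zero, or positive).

Answer: 0

Derivation:
Gen 1: crossing 2x3. Both 3&4? no. Sum: 0
Gen 2: crossing 2x4. Both 3&4? no. Sum: 0
Gen 3: crossing 4x2. Both 3&4? no. Sum: 0
Gen 4: crossing 1x3. Both 3&4? no. Sum: 0
Gen 5: crossing 1x2. Both 3&4? no. Sum: 0
Gen 6: crossing 1x4. Both 3&4? no. Sum: 0
Gen 7: crossing 3x2. Both 3&4? no. Sum: 0
Gen 8: crossing 4x1. Both 3&4? no. Sum: 0
Gen 9: crossing 1x4. Both 3&4? no. Sum: 0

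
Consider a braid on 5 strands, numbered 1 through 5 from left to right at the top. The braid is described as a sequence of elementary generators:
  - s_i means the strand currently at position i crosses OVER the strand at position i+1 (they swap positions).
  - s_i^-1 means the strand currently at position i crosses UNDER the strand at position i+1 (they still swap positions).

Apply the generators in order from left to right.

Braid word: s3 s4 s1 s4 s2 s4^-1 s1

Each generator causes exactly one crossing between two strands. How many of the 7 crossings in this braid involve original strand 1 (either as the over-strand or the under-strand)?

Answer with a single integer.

Answer: 2

Derivation:
Gen 1: crossing 3x4. Involves strand 1? no. Count so far: 0
Gen 2: crossing 3x5. Involves strand 1? no. Count so far: 0
Gen 3: crossing 1x2. Involves strand 1? yes. Count so far: 1
Gen 4: crossing 5x3. Involves strand 1? no. Count so far: 1
Gen 5: crossing 1x4. Involves strand 1? yes. Count so far: 2
Gen 6: crossing 3x5. Involves strand 1? no. Count so far: 2
Gen 7: crossing 2x4. Involves strand 1? no. Count so far: 2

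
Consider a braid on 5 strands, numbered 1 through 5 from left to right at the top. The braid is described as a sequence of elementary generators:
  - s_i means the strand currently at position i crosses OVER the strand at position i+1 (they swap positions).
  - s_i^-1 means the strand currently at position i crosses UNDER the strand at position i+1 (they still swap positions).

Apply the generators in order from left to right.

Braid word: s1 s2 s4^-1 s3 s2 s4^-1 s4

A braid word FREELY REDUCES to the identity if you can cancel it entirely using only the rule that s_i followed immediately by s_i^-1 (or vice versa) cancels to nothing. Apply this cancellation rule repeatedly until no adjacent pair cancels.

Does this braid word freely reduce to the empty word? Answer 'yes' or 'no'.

Gen 1 (s1): push. Stack: [s1]
Gen 2 (s2): push. Stack: [s1 s2]
Gen 3 (s4^-1): push. Stack: [s1 s2 s4^-1]
Gen 4 (s3): push. Stack: [s1 s2 s4^-1 s3]
Gen 5 (s2): push. Stack: [s1 s2 s4^-1 s3 s2]
Gen 6 (s4^-1): push. Stack: [s1 s2 s4^-1 s3 s2 s4^-1]
Gen 7 (s4): cancels prior s4^-1. Stack: [s1 s2 s4^-1 s3 s2]
Reduced word: s1 s2 s4^-1 s3 s2

Answer: no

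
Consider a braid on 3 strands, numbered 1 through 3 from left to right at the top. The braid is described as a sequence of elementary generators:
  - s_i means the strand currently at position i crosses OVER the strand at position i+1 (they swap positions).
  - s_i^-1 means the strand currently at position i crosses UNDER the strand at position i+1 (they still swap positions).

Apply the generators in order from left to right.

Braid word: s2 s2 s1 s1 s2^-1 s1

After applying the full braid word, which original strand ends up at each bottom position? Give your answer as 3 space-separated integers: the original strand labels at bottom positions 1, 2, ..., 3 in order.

Answer: 3 1 2

Derivation:
Gen 1 (s2): strand 2 crosses over strand 3. Perm now: [1 3 2]
Gen 2 (s2): strand 3 crosses over strand 2. Perm now: [1 2 3]
Gen 3 (s1): strand 1 crosses over strand 2. Perm now: [2 1 3]
Gen 4 (s1): strand 2 crosses over strand 1. Perm now: [1 2 3]
Gen 5 (s2^-1): strand 2 crosses under strand 3. Perm now: [1 3 2]
Gen 6 (s1): strand 1 crosses over strand 3. Perm now: [3 1 2]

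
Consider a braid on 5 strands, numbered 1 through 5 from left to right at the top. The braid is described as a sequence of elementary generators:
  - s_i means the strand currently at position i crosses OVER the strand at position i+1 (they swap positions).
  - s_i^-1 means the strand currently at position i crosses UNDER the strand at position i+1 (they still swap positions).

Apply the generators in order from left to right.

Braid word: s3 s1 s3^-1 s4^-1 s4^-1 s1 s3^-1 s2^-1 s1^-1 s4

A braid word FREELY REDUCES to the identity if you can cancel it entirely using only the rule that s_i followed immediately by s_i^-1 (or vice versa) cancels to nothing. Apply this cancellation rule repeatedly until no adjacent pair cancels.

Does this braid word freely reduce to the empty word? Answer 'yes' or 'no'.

Gen 1 (s3): push. Stack: [s3]
Gen 2 (s1): push. Stack: [s3 s1]
Gen 3 (s3^-1): push. Stack: [s3 s1 s3^-1]
Gen 4 (s4^-1): push. Stack: [s3 s1 s3^-1 s4^-1]
Gen 5 (s4^-1): push. Stack: [s3 s1 s3^-1 s4^-1 s4^-1]
Gen 6 (s1): push. Stack: [s3 s1 s3^-1 s4^-1 s4^-1 s1]
Gen 7 (s3^-1): push. Stack: [s3 s1 s3^-1 s4^-1 s4^-1 s1 s3^-1]
Gen 8 (s2^-1): push. Stack: [s3 s1 s3^-1 s4^-1 s4^-1 s1 s3^-1 s2^-1]
Gen 9 (s1^-1): push. Stack: [s3 s1 s3^-1 s4^-1 s4^-1 s1 s3^-1 s2^-1 s1^-1]
Gen 10 (s4): push. Stack: [s3 s1 s3^-1 s4^-1 s4^-1 s1 s3^-1 s2^-1 s1^-1 s4]
Reduced word: s3 s1 s3^-1 s4^-1 s4^-1 s1 s3^-1 s2^-1 s1^-1 s4

Answer: no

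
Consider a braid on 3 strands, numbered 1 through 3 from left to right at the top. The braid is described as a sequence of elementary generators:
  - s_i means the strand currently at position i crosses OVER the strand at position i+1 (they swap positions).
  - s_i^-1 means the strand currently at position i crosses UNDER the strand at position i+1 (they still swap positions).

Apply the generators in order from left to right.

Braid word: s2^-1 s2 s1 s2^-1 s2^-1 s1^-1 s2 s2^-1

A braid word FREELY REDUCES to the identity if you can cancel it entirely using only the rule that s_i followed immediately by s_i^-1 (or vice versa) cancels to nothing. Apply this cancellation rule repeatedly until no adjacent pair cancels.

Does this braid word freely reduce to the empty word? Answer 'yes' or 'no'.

Gen 1 (s2^-1): push. Stack: [s2^-1]
Gen 2 (s2): cancels prior s2^-1. Stack: []
Gen 3 (s1): push. Stack: [s1]
Gen 4 (s2^-1): push. Stack: [s1 s2^-1]
Gen 5 (s2^-1): push. Stack: [s1 s2^-1 s2^-1]
Gen 6 (s1^-1): push. Stack: [s1 s2^-1 s2^-1 s1^-1]
Gen 7 (s2): push. Stack: [s1 s2^-1 s2^-1 s1^-1 s2]
Gen 8 (s2^-1): cancels prior s2. Stack: [s1 s2^-1 s2^-1 s1^-1]
Reduced word: s1 s2^-1 s2^-1 s1^-1

Answer: no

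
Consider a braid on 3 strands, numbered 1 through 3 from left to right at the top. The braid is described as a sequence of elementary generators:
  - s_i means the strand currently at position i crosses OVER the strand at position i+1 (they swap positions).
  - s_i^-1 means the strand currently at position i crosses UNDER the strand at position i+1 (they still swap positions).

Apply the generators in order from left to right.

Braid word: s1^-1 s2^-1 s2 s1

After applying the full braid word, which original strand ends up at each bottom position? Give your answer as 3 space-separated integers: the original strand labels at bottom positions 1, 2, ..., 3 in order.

Gen 1 (s1^-1): strand 1 crosses under strand 2. Perm now: [2 1 3]
Gen 2 (s2^-1): strand 1 crosses under strand 3. Perm now: [2 3 1]
Gen 3 (s2): strand 3 crosses over strand 1. Perm now: [2 1 3]
Gen 4 (s1): strand 2 crosses over strand 1. Perm now: [1 2 3]

Answer: 1 2 3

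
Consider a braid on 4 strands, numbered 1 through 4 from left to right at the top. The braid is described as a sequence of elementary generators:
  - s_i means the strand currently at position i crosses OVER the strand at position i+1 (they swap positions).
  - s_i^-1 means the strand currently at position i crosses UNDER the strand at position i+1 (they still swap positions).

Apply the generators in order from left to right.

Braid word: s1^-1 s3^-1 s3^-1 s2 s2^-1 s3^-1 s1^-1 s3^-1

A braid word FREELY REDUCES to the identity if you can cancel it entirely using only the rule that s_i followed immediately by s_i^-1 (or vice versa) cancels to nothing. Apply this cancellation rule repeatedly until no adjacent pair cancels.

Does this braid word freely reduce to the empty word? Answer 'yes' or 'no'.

Gen 1 (s1^-1): push. Stack: [s1^-1]
Gen 2 (s3^-1): push. Stack: [s1^-1 s3^-1]
Gen 3 (s3^-1): push. Stack: [s1^-1 s3^-1 s3^-1]
Gen 4 (s2): push. Stack: [s1^-1 s3^-1 s3^-1 s2]
Gen 5 (s2^-1): cancels prior s2. Stack: [s1^-1 s3^-1 s3^-1]
Gen 6 (s3^-1): push. Stack: [s1^-1 s3^-1 s3^-1 s3^-1]
Gen 7 (s1^-1): push. Stack: [s1^-1 s3^-1 s3^-1 s3^-1 s1^-1]
Gen 8 (s3^-1): push. Stack: [s1^-1 s3^-1 s3^-1 s3^-1 s1^-1 s3^-1]
Reduced word: s1^-1 s3^-1 s3^-1 s3^-1 s1^-1 s3^-1

Answer: no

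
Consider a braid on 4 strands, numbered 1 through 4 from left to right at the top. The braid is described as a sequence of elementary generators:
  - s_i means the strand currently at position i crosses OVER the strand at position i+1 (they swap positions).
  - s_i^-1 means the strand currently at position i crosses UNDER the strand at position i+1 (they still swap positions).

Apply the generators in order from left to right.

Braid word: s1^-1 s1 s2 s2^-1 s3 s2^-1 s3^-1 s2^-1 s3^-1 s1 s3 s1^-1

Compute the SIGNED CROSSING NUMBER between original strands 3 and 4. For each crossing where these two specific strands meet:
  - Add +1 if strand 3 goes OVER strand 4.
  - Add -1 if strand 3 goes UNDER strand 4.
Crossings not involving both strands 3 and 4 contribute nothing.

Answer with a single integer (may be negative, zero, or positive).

Gen 1: crossing 1x2. Both 3&4? no. Sum: 0
Gen 2: crossing 2x1. Both 3&4? no. Sum: 0
Gen 3: crossing 2x3. Both 3&4? no. Sum: 0
Gen 4: crossing 3x2. Both 3&4? no. Sum: 0
Gen 5: 3 over 4. Both 3&4? yes. Contrib: +1. Sum: 1
Gen 6: crossing 2x4. Both 3&4? no. Sum: 1
Gen 7: crossing 2x3. Both 3&4? no. Sum: 1
Gen 8: 4 under 3. Both 3&4? yes. Contrib: +1. Sum: 2
Gen 9: crossing 4x2. Both 3&4? no. Sum: 2
Gen 10: crossing 1x3. Both 3&4? no. Sum: 2
Gen 11: crossing 2x4. Both 3&4? no. Sum: 2
Gen 12: crossing 3x1. Both 3&4? no. Sum: 2

Answer: 2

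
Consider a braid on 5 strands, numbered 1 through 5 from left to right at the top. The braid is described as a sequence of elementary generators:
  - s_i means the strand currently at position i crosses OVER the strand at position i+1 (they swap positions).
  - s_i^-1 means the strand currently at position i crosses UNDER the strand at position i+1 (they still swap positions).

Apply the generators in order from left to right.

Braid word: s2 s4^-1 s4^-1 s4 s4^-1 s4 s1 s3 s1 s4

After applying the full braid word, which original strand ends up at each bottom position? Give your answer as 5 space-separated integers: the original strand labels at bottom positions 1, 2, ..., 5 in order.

Answer: 1 3 5 4 2

Derivation:
Gen 1 (s2): strand 2 crosses over strand 3. Perm now: [1 3 2 4 5]
Gen 2 (s4^-1): strand 4 crosses under strand 5. Perm now: [1 3 2 5 4]
Gen 3 (s4^-1): strand 5 crosses under strand 4. Perm now: [1 3 2 4 5]
Gen 4 (s4): strand 4 crosses over strand 5. Perm now: [1 3 2 5 4]
Gen 5 (s4^-1): strand 5 crosses under strand 4. Perm now: [1 3 2 4 5]
Gen 6 (s4): strand 4 crosses over strand 5. Perm now: [1 3 2 5 4]
Gen 7 (s1): strand 1 crosses over strand 3. Perm now: [3 1 2 5 4]
Gen 8 (s3): strand 2 crosses over strand 5. Perm now: [3 1 5 2 4]
Gen 9 (s1): strand 3 crosses over strand 1. Perm now: [1 3 5 2 4]
Gen 10 (s4): strand 2 crosses over strand 4. Perm now: [1 3 5 4 2]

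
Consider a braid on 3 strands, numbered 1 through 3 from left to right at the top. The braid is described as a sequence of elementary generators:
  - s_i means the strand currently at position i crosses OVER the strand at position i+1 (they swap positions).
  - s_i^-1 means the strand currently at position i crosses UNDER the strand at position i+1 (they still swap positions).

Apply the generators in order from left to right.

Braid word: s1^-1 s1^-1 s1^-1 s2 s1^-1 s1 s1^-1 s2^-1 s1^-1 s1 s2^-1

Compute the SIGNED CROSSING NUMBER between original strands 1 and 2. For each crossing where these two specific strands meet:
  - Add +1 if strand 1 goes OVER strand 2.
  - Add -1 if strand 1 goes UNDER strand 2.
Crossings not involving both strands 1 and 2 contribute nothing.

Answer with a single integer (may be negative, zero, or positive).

Gen 1: 1 under 2. Both 1&2? yes. Contrib: -1. Sum: -1
Gen 2: 2 under 1. Both 1&2? yes. Contrib: +1. Sum: 0
Gen 3: 1 under 2. Both 1&2? yes. Contrib: -1. Sum: -1
Gen 4: crossing 1x3. Both 1&2? no. Sum: -1
Gen 5: crossing 2x3. Both 1&2? no. Sum: -1
Gen 6: crossing 3x2. Both 1&2? no. Sum: -1
Gen 7: crossing 2x3. Both 1&2? no. Sum: -1
Gen 8: 2 under 1. Both 1&2? yes. Contrib: +1. Sum: 0
Gen 9: crossing 3x1. Both 1&2? no. Sum: 0
Gen 10: crossing 1x3. Both 1&2? no. Sum: 0
Gen 11: 1 under 2. Both 1&2? yes. Contrib: -1. Sum: -1

Answer: -1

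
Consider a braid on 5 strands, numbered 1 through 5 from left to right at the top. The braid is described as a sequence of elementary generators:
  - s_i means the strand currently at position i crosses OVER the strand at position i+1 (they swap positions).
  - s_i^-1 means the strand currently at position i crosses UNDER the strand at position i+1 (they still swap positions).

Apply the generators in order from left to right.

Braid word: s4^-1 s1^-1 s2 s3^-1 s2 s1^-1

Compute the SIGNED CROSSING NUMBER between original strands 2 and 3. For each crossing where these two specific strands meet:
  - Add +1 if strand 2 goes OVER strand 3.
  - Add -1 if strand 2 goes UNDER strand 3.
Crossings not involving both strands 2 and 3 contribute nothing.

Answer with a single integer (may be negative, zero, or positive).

Answer: 0

Derivation:
Gen 1: crossing 4x5. Both 2&3? no. Sum: 0
Gen 2: crossing 1x2. Both 2&3? no. Sum: 0
Gen 3: crossing 1x3. Both 2&3? no. Sum: 0
Gen 4: crossing 1x5. Both 2&3? no. Sum: 0
Gen 5: crossing 3x5. Both 2&3? no. Sum: 0
Gen 6: crossing 2x5. Both 2&3? no. Sum: 0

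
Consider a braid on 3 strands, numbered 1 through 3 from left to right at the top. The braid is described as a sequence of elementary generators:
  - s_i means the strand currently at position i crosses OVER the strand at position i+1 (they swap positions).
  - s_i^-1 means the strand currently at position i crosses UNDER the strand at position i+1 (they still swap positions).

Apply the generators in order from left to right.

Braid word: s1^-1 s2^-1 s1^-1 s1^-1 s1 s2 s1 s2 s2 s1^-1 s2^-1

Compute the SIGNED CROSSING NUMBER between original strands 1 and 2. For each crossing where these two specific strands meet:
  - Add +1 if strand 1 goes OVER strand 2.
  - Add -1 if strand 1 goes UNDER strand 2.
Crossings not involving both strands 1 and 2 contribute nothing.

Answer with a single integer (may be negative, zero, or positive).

Answer: -3

Derivation:
Gen 1: 1 under 2. Both 1&2? yes. Contrib: -1. Sum: -1
Gen 2: crossing 1x3. Both 1&2? no. Sum: -1
Gen 3: crossing 2x3. Both 1&2? no. Sum: -1
Gen 4: crossing 3x2. Both 1&2? no. Sum: -1
Gen 5: crossing 2x3. Both 1&2? no. Sum: -1
Gen 6: 2 over 1. Both 1&2? yes. Contrib: -1. Sum: -2
Gen 7: crossing 3x1. Both 1&2? no. Sum: -2
Gen 8: crossing 3x2. Both 1&2? no. Sum: -2
Gen 9: crossing 2x3. Both 1&2? no. Sum: -2
Gen 10: crossing 1x3. Both 1&2? no. Sum: -2
Gen 11: 1 under 2. Both 1&2? yes. Contrib: -1. Sum: -3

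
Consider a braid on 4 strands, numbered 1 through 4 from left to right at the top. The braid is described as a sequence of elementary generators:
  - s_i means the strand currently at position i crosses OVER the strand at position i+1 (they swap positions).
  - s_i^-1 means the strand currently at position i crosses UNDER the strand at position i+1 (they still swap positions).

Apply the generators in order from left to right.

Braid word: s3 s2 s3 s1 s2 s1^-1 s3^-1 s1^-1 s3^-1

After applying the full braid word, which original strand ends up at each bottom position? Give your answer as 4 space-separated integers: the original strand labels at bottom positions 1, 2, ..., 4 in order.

Gen 1 (s3): strand 3 crosses over strand 4. Perm now: [1 2 4 3]
Gen 2 (s2): strand 2 crosses over strand 4. Perm now: [1 4 2 3]
Gen 3 (s3): strand 2 crosses over strand 3. Perm now: [1 4 3 2]
Gen 4 (s1): strand 1 crosses over strand 4. Perm now: [4 1 3 2]
Gen 5 (s2): strand 1 crosses over strand 3. Perm now: [4 3 1 2]
Gen 6 (s1^-1): strand 4 crosses under strand 3. Perm now: [3 4 1 2]
Gen 7 (s3^-1): strand 1 crosses under strand 2. Perm now: [3 4 2 1]
Gen 8 (s1^-1): strand 3 crosses under strand 4. Perm now: [4 3 2 1]
Gen 9 (s3^-1): strand 2 crosses under strand 1. Perm now: [4 3 1 2]

Answer: 4 3 1 2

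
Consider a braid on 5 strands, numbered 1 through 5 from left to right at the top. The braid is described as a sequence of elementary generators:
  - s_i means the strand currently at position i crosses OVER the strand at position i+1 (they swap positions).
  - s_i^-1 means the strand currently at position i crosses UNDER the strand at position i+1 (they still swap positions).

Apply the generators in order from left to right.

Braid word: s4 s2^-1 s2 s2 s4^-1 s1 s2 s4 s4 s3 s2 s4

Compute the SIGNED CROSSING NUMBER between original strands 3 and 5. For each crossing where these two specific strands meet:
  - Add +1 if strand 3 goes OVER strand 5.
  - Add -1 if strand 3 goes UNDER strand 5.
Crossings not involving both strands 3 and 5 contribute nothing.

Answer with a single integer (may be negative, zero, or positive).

Gen 1: crossing 4x5. Both 3&5? no. Sum: 0
Gen 2: crossing 2x3. Both 3&5? no. Sum: 0
Gen 3: crossing 3x2. Both 3&5? no. Sum: 0
Gen 4: crossing 2x3. Both 3&5? no. Sum: 0
Gen 5: crossing 5x4. Both 3&5? no. Sum: 0
Gen 6: crossing 1x3. Both 3&5? no. Sum: 0
Gen 7: crossing 1x2. Both 3&5? no. Sum: 0
Gen 8: crossing 4x5. Both 3&5? no. Sum: 0
Gen 9: crossing 5x4. Both 3&5? no. Sum: 0
Gen 10: crossing 1x4. Both 3&5? no. Sum: 0
Gen 11: crossing 2x4. Both 3&5? no. Sum: 0
Gen 12: crossing 1x5. Both 3&5? no. Sum: 0

Answer: 0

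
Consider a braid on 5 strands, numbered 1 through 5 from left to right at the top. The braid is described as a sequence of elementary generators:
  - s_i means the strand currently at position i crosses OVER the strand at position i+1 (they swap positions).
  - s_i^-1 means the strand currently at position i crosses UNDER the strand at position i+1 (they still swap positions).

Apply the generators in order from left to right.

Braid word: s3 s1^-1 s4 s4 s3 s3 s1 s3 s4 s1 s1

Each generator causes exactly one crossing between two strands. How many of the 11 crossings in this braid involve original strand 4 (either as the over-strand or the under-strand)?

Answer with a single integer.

Gen 1: crossing 3x4. Involves strand 4? yes. Count so far: 1
Gen 2: crossing 1x2. Involves strand 4? no. Count so far: 1
Gen 3: crossing 3x5. Involves strand 4? no. Count so far: 1
Gen 4: crossing 5x3. Involves strand 4? no. Count so far: 1
Gen 5: crossing 4x3. Involves strand 4? yes. Count so far: 2
Gen 6: crossing 3x4. Involves strand 4? yes. Count so far: 3
Gen 7: crossing 2x1. Involves strand 4? no. Count so far: 3
Gen 8: crossing 4x3. Involves strand 4? yes. Count so far: 4
Gen 9: crossing 4x5. Involves strand 4? yes. Count so far: 5
Gen 10: crossing 1x2. Involves strand 4? no. Count so far: 5
Gen 11: crossing 2x1. Involves strand 4? no. Count so far: 5

Answer: 5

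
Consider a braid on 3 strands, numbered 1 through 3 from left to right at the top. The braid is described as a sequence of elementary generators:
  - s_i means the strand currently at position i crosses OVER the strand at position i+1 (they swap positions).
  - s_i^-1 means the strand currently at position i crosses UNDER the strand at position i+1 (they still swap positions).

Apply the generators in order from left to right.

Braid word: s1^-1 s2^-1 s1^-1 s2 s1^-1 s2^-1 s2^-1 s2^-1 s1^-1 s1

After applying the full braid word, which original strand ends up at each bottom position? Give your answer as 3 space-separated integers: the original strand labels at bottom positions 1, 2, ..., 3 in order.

Answer: 1 2 3

Derivation:
Gen 1 (s1^-1): strand 1 crosses under strand 2. Perm now: [2 1 3]
Gen 2 (s2^-1): strand 1 crosses under strand 3. Perm now: [2 3 1]
Gen 3 (s1^-1): strand 2 crosses under strand 3. Perm now: [3 2 1]
Gen 4 (s2): strand 2 crosses over strand 1. Perm now: [3 1 2]
Gen 5 (s1^-1): strand 3 crosses under strand 1. Perm now: [1 3 2]
Gen 6 (s2^-1): strand 3 crosses under strand 2. Perm now: [1 2 3]
Gen 7 (s2^-1): strand 2 crosses under strand 3. Perm now: [1 3 2]
Gen 8 (s2^-1): strand 3 crosses under strand 2. Perm now: [1 2 3]
Gen 9 (s1^-1): strand 1 crosses under strand 2. Perm now: [2 1 3]
Gen 10 (s1): strand 2 crosses over strand 1. Perm now: [1 2 3]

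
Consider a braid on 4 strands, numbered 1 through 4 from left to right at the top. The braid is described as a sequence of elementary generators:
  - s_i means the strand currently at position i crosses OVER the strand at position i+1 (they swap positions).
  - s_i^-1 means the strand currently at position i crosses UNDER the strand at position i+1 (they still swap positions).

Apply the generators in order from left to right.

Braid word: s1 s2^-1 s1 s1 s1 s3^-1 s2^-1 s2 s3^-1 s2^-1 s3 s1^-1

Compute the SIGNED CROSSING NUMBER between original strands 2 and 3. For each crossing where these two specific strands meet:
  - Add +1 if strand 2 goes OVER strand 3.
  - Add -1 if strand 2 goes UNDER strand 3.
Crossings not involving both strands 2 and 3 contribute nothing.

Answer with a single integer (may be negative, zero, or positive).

Gen 1: crossing 1x2. Both 2&3? no. Sum: 0
Gen 2: crossing 1x3. Both 2&3? no. Sum: 0
Gen 3: 2 over 3. Both 2&3? yes. Contrib: +1. Sum: 1
Gen 4: 3 over 2. Both 2&3? yes. Contrib: -1. Sum: 0
Gen 5: 2 over 3. Both 2&3? yes. Contrib: +1. Sum: 1
Gen 6: crossing 1x4. Both 2&3? no. Sum: 1
Gen 7: crossing 2x4. Both 2&3? no. Sum: 1
Gen 8: crossing 4x2. Both 2&3? no. Sum: 1
Gen 9: crossing 4x1. Both 2&3? no. Sum: 1
Gen 10: crossing 2x1. Both 2&3? no. Sum: 1
Gen 11: crossing 2x4. Both 2&3? no. Sum: 1
Gen 12: crossing 3x1. Both 2&3? no. Sum: 1

Answer: 1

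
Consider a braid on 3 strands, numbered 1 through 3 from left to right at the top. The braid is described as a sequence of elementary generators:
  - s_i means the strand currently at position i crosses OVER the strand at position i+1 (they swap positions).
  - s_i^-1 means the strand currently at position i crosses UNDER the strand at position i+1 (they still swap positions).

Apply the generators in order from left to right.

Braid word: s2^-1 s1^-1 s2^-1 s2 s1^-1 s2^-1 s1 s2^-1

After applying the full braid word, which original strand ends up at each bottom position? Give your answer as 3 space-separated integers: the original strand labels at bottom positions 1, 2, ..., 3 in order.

Gen 1 (s2^-1): strand 2 crosses under strand 3. Perm now: [1 3 2]
Gen 2 (s1^-1): strand 1 crosses under strand 3. Perm now: [3 1 2]
Gen 3 (s2^-1): strand 1 crosses under strand 2. Perm now: [3 2 1]
Gen 4 (s2): strand 2 crosses over strand 1. Perm now: [3 1 2]
Gen 5 (s1^-1): strand 3 crosses under strand 1. Perm now: [1 3 2]
Gen 6 (s2^-1): strand 3 crosses under strand 2. Perm now: [1 2 3]
Gen 7 (s1): strand 1 crosses over strand 2. Perm now: [2 1 3]
Gen 8 (s2^-1): strand 1 crosses under strand 3. Perm now: [2 3 1]

Answer: 2 3 1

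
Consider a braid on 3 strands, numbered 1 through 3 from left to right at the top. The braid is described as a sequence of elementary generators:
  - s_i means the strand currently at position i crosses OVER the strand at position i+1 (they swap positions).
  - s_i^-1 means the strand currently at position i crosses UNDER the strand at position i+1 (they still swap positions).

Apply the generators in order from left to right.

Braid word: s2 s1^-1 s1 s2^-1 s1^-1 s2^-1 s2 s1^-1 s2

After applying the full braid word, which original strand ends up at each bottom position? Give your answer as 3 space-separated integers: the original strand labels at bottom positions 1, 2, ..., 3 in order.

Answer: 1 3 2

Derivation:
Gen 1 (s2): strand 2 crosses over strand 3. Perm now: [1 3 2]
Gen 2 (s1^-1): strand 1 crosses under strand 3. Perm now: [3 1 2]
Gen 3 (s1): strand 3 crosses over strand 1. Perm now: [1 3 2]
Gen 4 (s2^-1): strand 3 crosses under strand 2. Perm now: [1 2 3]
Gen 5 (s1^-1): strand 1 crosses under strand 2. Perm now: [2 1 3]
Gen 6 (s2^-1): strand 1 crosses under strand 3. Perm now: [2 3 1]
Gen 7 (s2): strand 3 crosses over strand 1. Perm now: [2 1 3]
Gen 8 (s1^-1): strand 2 crosses under strand 1. Perm now: [1 2 3]
Gen 9 (s2): strand 2 crosses over strand 3. Perm now: [1 3 2]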